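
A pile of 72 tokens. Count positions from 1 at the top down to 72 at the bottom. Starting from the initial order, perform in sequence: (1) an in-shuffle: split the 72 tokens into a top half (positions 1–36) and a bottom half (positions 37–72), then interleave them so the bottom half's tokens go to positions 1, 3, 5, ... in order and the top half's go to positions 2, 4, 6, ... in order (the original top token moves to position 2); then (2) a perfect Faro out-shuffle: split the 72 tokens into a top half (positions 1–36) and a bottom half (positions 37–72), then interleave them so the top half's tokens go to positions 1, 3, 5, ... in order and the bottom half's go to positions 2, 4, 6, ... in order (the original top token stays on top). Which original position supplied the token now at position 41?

47

Undo the operations in reverse order, starting from position 41:
  undo op 2 (out-shuffle, from top half): 41 ← 21
  undo op 1 (in-shuffle, from bottom half): 21 ← 47
So the token at position 41 came from original position 47.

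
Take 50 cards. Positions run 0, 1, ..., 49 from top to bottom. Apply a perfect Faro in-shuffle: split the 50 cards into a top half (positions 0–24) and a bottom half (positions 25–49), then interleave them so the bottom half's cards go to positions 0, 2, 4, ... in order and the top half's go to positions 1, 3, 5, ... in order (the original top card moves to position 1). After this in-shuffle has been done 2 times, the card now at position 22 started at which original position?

43

Work backwards from position 22, undoing one in-shuffle at a time:
22 ← 36 ← 43
So the card now at position 22 started at position 43.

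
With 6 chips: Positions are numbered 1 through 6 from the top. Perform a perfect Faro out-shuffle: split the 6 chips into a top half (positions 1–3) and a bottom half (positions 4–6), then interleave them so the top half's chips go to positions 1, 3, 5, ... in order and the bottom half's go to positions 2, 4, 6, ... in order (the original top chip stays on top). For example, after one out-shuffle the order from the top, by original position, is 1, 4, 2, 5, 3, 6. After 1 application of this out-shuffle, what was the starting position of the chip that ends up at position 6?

Work backwards from position 6, undoing one out-shuffle at a time:
6 ← 6
So the chip now at position 6 started at position 6.

6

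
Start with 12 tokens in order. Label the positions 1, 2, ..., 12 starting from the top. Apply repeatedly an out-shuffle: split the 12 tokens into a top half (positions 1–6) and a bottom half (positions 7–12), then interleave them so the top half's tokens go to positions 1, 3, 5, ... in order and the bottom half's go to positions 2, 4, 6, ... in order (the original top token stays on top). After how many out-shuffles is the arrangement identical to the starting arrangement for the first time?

The out-shuffle permutes the 12 positions with cycle lengths [1, 1, 10].
Every token is home exactly when every cycle has completed a whole number of laps, i.e. after lcm(1, 10) = 10 out-shuffles.

10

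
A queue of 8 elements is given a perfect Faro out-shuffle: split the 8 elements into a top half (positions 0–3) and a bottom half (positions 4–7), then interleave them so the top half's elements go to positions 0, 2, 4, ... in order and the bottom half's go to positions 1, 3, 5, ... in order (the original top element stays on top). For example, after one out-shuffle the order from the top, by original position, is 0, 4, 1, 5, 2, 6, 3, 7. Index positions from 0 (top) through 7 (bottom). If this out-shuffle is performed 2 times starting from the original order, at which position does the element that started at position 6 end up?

Track the element's position through each out-shuffle:
6 → 5 → 3

3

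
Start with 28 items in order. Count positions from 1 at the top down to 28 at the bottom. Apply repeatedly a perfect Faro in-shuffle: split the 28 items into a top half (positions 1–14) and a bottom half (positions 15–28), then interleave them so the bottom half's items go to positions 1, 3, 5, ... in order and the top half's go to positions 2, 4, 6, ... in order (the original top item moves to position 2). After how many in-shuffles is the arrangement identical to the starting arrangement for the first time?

28

The in-shuffle permutes the 28 positions with cycle lengths [28].
Every item is home exactly when every cycle has completed a whole number of laps, i.e. after lcm(28) = 28 in-shuffles.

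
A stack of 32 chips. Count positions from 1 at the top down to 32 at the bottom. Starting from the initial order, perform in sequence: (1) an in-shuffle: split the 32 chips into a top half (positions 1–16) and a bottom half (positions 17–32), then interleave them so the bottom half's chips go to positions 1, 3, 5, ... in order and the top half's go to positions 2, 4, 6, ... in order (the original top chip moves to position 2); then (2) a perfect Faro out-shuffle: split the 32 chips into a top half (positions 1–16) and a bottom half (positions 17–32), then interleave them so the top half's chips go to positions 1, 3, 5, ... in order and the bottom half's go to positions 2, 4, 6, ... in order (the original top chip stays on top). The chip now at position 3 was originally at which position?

Undo the operations in reverse order, starting from position 3:
  undo op 2 (out-shuffle, from top half): 3 ← 2
  undo op 1 (in-shuffle, from top half): 2 ← 1
So the chip at position 3 came from original position 1.

1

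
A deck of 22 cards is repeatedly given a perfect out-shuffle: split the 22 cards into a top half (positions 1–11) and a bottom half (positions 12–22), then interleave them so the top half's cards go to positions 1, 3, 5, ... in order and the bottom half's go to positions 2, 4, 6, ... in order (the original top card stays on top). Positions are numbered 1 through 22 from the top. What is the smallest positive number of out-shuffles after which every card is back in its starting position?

6

The out-shuffle permutes the 22 positions with cycle lengths [1, 1, 2, 3, 3, 6, 6].
Every card is home exactly when every cycle has completed a whole number of laps, i.e. after lcm(1, 2, 3, 6) = 6 out-shuffles.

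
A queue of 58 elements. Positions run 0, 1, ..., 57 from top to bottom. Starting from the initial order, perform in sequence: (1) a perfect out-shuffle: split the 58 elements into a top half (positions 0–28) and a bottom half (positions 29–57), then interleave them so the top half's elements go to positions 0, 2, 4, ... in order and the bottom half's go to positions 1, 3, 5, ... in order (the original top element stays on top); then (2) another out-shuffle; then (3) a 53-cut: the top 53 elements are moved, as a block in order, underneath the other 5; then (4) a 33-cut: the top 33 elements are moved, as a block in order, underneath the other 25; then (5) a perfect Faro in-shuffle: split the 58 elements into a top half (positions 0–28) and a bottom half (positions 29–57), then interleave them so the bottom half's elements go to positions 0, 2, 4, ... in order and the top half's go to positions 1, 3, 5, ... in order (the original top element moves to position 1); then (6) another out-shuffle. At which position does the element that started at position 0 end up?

4

Track the element from position 0 forward through each operation:
  after op 1 (out-shuffle): 0 → 0
  after op 2 (out-shuffle): 0 → 0
  after op 3 (cut 53): 0 → 5
  after op 4 (cut 33): 5 → 30
  after op 5 (in-shuffle): 30 → 2
  after op 6 (out-shuffle): 2 → 4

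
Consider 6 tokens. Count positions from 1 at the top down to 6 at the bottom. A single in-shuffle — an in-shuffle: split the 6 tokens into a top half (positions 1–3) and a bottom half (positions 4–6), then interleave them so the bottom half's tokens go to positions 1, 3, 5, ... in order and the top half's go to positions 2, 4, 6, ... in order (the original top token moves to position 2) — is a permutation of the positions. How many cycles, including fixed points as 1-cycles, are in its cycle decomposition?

2

Trace each unvisited position around until it returns:
(1 2 4) (3 6 5)
2 cycles in total.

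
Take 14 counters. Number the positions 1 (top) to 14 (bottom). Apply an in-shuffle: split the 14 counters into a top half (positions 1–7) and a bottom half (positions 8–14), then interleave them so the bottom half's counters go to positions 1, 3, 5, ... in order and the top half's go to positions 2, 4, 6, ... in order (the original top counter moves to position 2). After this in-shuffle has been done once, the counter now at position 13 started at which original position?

Work backwards from position 13, undoing one in-shuffle at a time:
13 ← 14
So the counter now at position 13 started at position 14.

14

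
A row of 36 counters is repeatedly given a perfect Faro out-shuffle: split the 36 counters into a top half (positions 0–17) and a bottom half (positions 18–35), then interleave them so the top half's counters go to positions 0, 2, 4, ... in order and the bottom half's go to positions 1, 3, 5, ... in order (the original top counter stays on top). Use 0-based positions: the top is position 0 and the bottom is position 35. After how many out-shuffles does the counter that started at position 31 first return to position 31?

12

Follow position 31 under repeated out-shuffles:
31 → 27 → 19 → 3 → 6 → 12 → 24 → 13 → 26 → 17 → 34 → 33 → 31
It first returns after 12 out-shuffles.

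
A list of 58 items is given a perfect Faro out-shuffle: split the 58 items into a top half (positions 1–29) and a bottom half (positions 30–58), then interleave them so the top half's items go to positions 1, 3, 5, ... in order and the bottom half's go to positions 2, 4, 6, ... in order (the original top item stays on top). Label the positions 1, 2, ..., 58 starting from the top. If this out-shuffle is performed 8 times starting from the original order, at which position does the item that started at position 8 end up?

26

Track the item's position through each out-shuffle:
8 → 15 → 29 → 57 → 56 → 54 → 50 → 42 → 26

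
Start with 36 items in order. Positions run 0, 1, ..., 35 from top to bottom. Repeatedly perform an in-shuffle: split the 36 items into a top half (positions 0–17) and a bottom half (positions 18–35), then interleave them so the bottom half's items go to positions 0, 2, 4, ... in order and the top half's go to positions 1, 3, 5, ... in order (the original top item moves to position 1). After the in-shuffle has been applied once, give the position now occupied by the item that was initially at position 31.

Track the item's position through each in-shuffle:
31 → 26

26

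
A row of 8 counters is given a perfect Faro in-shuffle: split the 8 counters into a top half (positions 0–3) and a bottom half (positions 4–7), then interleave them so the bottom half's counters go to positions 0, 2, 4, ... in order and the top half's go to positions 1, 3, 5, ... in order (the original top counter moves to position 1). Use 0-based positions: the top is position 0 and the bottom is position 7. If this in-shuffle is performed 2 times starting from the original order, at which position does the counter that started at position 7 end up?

4

Track the counter's position through each in-shuffle:
7 → 6 → 4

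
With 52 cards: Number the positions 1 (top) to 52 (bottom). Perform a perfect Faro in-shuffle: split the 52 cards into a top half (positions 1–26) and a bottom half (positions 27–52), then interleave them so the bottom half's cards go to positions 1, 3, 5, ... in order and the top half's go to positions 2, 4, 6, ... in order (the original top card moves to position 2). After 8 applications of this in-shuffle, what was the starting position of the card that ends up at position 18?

51

Work backwards from position 18, undoing one in-shuffle at a time:
18 ← 9 ← 31 ← 42 ← 21 ← 37 ← 45 ← 49 ← 51
So the card now at position 18 started at position 51.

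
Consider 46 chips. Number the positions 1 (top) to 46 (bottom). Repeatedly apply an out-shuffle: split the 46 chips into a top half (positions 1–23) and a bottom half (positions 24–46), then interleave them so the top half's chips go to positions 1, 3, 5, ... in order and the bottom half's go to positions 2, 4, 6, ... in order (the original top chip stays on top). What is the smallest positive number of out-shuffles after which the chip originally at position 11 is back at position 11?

Follow position 11 under repeated out-shuffles:
11 → 21 → 41 → 36 → 26 → 6 → 11
It first returns after 6 out-shuffles.

6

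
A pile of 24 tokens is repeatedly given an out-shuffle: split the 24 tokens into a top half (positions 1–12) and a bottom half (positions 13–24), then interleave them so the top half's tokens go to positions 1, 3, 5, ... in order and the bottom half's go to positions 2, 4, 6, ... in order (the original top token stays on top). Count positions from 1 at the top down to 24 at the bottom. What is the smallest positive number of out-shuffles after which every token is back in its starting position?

The out-shuffle permutes the 24 positions with cycle lengths [1, 1, 11, 11].
Every token is home exactly when every cycle has completed a whole number of laps, i.e. after lcm(1, 11) = 11 out-shuffles.

11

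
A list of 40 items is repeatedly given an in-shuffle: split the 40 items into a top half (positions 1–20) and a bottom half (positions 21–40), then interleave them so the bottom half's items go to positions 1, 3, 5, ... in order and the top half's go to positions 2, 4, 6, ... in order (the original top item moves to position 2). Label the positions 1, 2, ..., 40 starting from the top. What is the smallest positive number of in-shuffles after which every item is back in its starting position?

20

The in-shuffle permutes the 40 positions with cycle lengths [20, 20].
Every item is home exactly when every cycle has completed a whole number of laps, i.e. after lcm(20) = 20 in-shuffles.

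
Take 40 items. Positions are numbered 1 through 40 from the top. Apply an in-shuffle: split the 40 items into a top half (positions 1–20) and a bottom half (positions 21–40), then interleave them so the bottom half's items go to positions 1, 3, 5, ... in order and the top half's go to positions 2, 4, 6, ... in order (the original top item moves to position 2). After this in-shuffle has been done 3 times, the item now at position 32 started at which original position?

Work backwards from position 32, undoing one in-shuffle at a time:
32 ← 16 ← 8 ← 4
So the item now at position 32 started at position 4.

4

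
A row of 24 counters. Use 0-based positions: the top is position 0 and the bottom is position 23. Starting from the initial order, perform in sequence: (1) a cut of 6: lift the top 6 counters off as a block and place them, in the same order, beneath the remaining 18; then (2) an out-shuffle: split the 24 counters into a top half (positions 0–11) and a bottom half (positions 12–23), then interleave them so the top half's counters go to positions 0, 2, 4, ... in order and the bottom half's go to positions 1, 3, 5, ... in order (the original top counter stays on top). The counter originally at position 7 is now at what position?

Track the counter from position 7 forward through each operation:
  after op 1 (cut 6): 7 → 1
  after op 2 (out-shuffle): 1 → 2

2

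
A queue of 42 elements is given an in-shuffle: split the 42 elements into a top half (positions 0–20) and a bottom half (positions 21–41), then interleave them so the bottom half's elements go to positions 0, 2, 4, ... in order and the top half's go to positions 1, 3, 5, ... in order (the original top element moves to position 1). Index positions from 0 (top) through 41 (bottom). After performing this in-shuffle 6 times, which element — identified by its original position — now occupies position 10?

20

Work backwards from position 10, undoing one in-shuffle at a time:
10 ← 26 ← 34 ← 38 ← 40 ← 41 ← 20
So the element now at position 10 started at position 20.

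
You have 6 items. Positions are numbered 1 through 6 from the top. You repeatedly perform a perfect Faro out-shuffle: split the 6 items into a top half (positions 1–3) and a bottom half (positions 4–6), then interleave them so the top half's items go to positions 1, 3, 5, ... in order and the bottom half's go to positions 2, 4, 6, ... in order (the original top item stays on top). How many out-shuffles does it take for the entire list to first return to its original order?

The out-shuffle permutes the 6 positions with cycle lengths [1, 1, 4].
Every item is home exactly when every cycle has completed a whole number of laps, i.e. after lcm(1, 4) = 4 out-shuffles.

4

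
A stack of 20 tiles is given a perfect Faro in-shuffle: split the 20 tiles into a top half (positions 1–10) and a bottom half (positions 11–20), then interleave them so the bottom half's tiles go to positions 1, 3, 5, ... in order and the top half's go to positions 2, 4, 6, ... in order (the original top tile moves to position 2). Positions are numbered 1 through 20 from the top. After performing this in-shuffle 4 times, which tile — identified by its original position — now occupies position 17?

5

Work backwards from position 17, undoing one in-shuffle at a time:
17 ← 19 ← 20 ← 10 ← 5
So the tile now at position 17 started at position 5.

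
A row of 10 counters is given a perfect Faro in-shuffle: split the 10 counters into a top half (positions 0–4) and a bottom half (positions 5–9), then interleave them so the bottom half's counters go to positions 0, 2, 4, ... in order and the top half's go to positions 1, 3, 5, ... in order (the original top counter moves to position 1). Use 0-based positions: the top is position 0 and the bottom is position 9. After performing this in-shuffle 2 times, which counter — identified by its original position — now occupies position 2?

Work backwards from position 2, undoing one in-shuffle at a time:
2 ← 6 ← 8
So the counter now at position 2 started at position 8.

8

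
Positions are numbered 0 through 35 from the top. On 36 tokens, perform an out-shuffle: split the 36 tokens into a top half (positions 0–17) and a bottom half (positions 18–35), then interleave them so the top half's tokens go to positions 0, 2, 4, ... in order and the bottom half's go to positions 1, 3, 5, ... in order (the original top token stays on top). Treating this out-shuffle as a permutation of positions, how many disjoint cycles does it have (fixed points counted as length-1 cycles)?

7

Trace each unvisited position around until it returns:
(0) (1 2 4 8 16 32 ... len 12) (3 6 12 24 13 26 ... len 12) (5 10 20) (7 14 28 21) (15 30 25) (35)
7 cycles in total.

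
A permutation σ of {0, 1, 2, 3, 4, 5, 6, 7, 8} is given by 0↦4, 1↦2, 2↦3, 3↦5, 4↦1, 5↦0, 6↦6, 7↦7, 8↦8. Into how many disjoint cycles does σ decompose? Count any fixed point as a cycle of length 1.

4

Cycle decomposition: (0 4 1 2 3 5) (6) (7) (8).
4 cycles.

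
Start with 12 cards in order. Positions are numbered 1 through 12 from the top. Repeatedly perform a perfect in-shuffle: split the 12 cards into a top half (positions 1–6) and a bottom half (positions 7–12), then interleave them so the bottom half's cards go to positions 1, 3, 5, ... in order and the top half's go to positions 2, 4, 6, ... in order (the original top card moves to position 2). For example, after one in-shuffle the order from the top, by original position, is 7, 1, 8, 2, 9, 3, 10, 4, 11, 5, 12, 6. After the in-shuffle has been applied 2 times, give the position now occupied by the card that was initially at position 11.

5

Track the card's position through each in-shuffle:
11 → 9 → 5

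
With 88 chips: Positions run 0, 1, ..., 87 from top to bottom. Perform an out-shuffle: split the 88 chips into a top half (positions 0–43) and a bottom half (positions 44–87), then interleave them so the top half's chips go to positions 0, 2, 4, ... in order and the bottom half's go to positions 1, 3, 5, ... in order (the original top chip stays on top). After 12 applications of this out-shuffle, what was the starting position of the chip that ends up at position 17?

77

Work backwards from position 17, undoing one out-shuffle at a time:
17 ← 52 ← 26 ← 13 ← 50 ← 25 ← 56 ← 28 ← 14 ← 7 ← 47 ← 67 ← 77
So the chip now at position 17 started at position 77.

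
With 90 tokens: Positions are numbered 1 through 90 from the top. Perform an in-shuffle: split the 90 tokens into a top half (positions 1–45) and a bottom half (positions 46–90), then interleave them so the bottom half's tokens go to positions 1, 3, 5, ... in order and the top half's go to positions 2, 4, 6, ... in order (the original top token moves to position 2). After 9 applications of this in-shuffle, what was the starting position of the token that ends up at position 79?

Work backwards from position 79, undoing one in-shuffle at a time:
79 ← 85 ← 88 ← 44 ← 22 ← 11 ← 51 ← 71 ← 81 ← 86
So the token now at position 79 started at position 86.

86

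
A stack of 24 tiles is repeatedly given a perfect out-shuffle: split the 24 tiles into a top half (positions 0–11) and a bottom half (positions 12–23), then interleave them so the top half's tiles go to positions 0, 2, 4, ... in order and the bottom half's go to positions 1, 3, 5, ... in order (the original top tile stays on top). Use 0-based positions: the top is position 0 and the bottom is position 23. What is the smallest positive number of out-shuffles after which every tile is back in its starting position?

11

The out-shuffle permutes the 24 positions with cycle lengths [1, 1, 11, 11].
Every tile is home exactly when every cycle has completed a whole number of laps, i.e. after lcm(1, 11) = 11 out-shuffles.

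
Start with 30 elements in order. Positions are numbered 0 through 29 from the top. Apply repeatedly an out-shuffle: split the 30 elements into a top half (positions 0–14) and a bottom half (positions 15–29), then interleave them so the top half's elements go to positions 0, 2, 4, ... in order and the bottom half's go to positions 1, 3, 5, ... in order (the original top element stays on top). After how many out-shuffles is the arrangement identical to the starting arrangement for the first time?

The out-shuffle permutes the 30 positions with cycle lengths [1, 1, 28].
Every element is home exactly when every cycle has completed a whole number of laps, i.e. after lcm(1, 28) = 28 out-shuffles.

28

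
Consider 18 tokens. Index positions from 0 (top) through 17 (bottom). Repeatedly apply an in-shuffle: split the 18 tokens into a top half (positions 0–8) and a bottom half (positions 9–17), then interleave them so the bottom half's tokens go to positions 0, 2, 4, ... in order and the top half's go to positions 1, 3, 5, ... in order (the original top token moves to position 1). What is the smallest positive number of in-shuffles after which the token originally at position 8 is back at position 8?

18

Follow position 8 under repeated in-shuffles:
8 → 17 → 16 → 14 → 10 → 2 → 5 → 11 → 4 → 9 → 0 → 1 → 3 → 7 → 15 → 12 → 6 → 13 → 8
It first returns after 18 in-shuffles.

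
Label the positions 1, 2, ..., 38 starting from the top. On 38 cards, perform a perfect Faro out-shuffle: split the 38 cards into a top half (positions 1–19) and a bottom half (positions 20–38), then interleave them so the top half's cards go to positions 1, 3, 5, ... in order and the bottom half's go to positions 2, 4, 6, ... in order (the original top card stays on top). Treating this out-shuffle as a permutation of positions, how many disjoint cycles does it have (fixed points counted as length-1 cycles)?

Trace each unvisited position around until it returns:
(1) (2 3 5 9 17 33 ... len 36) (38)
3 cycles in total.

3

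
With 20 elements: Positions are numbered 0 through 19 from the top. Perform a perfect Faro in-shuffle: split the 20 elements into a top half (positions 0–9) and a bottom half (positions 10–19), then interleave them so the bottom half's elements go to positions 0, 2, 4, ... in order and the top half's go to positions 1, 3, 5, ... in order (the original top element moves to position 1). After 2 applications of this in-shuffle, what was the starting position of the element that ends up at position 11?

Work backwards from position 11, undoing one in-shuffle at a time:
11 ← 5 ← 2
So the element now at position 11 started at position 2.

2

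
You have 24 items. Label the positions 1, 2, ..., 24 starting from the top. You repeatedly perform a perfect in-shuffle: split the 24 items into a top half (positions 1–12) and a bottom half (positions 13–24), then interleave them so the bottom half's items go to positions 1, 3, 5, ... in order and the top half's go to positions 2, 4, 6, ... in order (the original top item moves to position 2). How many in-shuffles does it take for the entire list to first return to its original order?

20

The in-shuffle permutes the 24 positions with cycle lengths [4, 20].
Every item is home exactly when every cycle has completed a whole number of laps, i.e. after lcm(4, 20) = 20 in-shuffles.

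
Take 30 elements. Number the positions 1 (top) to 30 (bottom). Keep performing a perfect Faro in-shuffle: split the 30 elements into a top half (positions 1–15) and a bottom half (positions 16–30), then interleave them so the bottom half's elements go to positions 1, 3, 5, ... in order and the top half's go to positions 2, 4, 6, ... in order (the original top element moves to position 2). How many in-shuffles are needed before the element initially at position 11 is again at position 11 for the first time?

5

Follow position 11 under repeated in-shuffles:
11 → 22 → 13 → 26 → 21 → 11
It first returns after 5 in-shuffles.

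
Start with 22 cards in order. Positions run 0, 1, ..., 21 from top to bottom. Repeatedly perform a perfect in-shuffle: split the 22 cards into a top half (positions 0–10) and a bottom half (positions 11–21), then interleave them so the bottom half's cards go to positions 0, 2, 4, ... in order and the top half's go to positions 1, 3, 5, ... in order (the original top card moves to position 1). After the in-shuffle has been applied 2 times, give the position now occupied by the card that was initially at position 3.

Track the card's position through each in-shuffle:
3 → 7 → 15

15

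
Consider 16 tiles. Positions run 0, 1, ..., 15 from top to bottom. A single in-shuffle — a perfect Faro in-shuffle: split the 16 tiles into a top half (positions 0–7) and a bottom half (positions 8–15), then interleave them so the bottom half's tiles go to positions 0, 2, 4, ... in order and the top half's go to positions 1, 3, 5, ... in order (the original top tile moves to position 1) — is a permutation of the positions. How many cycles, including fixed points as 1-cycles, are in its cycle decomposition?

Trace each unvisited position around until it returns:
(0 1 3 7 15 14 12 8) (2 5 11 6 13 10 4 9)
2 cycles in total.

2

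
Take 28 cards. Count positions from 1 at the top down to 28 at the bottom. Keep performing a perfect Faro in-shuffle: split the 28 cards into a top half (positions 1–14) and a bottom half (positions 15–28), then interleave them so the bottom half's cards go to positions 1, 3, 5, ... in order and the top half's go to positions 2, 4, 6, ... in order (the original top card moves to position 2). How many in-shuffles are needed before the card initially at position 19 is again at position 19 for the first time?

28

Follow position 19 under repeated in-shuffles:
19 → 9 → 18 → 7 → 14 → 28 → 27 → 25 → ... → 19 (length 28)
It first returns after 28 in-shuffles.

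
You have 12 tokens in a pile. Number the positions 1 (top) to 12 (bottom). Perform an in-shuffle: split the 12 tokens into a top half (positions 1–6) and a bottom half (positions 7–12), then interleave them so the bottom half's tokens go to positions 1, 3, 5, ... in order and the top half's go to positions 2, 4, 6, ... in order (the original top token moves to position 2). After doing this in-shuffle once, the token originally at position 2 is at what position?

Track the token's position through each in-shuffle:
2 → 4

4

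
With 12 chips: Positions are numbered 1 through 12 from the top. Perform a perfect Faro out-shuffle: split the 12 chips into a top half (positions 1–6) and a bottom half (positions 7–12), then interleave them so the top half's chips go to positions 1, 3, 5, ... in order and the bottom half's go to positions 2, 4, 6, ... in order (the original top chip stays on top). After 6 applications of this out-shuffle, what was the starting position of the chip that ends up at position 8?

3

Work backwards from position 8, undoing one out-shuffle at a time:
8 ← 10 ← 11 ← 6 ← 9 ← 5 ← 3
So the chip now at position 8 started at position 3.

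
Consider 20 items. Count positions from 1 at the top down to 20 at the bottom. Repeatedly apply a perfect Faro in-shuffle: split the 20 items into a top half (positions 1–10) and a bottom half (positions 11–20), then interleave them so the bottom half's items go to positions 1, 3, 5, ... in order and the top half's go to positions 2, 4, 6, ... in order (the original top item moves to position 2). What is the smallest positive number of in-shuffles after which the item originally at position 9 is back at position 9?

Follow position 9 under repeated in-shuffles:
9 → 18 → 15 → 9
It first returns after 3 in-shuffles.

3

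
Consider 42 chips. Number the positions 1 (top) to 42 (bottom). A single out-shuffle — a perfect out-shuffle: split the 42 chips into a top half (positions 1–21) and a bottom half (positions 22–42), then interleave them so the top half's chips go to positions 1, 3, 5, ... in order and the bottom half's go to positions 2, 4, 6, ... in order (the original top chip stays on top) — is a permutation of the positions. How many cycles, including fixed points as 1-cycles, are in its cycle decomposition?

Trace each unvisited position around until it returns:
(1) (2 3 5 9 17 33 ... len 20) (4 7 13 25 8 15 ... len 20) (42)
4 cycles in total.

4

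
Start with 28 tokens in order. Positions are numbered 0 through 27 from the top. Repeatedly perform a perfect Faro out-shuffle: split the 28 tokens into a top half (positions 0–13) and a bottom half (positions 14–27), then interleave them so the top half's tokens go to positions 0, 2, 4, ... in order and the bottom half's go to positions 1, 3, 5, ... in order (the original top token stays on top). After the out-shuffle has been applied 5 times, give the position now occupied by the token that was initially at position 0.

Position 0 is a fixed point of every out-shuffle, so the token never moves.

0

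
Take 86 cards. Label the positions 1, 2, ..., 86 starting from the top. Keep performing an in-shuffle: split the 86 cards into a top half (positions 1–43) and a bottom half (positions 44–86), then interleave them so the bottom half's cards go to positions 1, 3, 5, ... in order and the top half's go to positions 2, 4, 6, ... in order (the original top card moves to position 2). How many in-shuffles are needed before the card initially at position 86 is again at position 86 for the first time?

28

Follow position 86 under repeated in-shuffles:
86 → 85 → 83 → 79 → 71 → 55 → 23 → 46 → ... → 86 (length 28)
It first returns after 28 in-shuffles.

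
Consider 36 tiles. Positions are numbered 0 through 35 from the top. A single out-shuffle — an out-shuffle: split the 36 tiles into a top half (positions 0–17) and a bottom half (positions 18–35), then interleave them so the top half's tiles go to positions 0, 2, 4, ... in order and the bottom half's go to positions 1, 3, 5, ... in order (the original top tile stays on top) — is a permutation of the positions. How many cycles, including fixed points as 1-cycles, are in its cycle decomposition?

7

Trace each unvisited position around until it returns:
(0) (1 2 4 8 16 32 ... len 12) (3 6 12 24 13 26 ... len 12) (5 10 20) (7 14 28 21) (15 30 25) (35)
7 cycles in total.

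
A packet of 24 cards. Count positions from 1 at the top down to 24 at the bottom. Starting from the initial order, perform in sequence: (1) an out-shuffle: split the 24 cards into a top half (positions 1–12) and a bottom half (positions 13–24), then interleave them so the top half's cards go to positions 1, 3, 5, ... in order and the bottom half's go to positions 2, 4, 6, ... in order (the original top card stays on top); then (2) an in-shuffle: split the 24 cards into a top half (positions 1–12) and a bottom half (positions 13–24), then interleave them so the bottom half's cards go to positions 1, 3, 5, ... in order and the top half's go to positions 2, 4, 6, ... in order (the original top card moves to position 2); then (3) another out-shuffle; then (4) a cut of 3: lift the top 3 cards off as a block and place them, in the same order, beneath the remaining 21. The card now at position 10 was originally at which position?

Undo the operations in reverse order, starting from position 10:
  undo op 4 (cut 3): 10 ← 13
  undo op 3 (out-shuffle, from top half): 13 ← 7
  undo op 2 (in-shuffle, from bottom half): 7 ← 16
  undo op 1 (out-shuffle, from bottom half): 16 ← 20
So the card at position 10 came from original position 20.

20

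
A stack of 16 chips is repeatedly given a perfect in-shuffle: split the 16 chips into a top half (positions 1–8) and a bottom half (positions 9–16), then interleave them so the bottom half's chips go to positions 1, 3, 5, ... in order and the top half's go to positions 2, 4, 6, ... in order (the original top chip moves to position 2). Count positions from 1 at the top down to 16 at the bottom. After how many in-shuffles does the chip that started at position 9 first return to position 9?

8

Follow position 9 under repeated in-shuffles:
9 → 1 → 2 → 4 → 8 → 16 → 15 → 13 → 9
It first returns after 8 in-shuffles.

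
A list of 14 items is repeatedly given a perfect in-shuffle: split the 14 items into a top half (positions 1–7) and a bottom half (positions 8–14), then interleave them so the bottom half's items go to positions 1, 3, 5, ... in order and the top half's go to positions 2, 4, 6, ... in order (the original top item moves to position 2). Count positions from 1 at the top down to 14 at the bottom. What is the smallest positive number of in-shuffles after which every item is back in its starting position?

The in-shuffle permutes the 14 positions with cycle lengths [2, 4, 4, 4].
Every item is home exactly when every cycle has completed a whole number of laps, i.e. after lcm(2, 4) = 4 in-shuffles.

4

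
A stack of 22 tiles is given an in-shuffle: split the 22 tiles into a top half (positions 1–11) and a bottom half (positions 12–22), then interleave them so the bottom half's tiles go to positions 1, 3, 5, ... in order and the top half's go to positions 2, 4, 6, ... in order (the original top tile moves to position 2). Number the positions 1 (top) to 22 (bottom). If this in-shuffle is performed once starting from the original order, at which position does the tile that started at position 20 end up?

17

Track the tile's position through each in-shuffle:
20 → 17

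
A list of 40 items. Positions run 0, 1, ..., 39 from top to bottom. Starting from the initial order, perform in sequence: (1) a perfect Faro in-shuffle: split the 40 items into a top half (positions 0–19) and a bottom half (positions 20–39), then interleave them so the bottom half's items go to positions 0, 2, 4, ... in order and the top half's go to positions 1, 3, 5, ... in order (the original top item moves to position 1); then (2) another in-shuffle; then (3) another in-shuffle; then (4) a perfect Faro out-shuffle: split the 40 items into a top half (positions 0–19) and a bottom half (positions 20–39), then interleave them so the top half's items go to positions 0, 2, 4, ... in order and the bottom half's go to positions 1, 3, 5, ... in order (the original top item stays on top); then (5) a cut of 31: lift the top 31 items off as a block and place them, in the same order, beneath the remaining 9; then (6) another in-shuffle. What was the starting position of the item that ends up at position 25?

Undo the operations in reverse order, starting from position 25:
  undo op 6 (in-shuffle, from top half): 25 ← 12
  undo op 5 (cut 31): 12 ← 3
  undo op 4 (out-shuffle, from bottom half): 3 ← 21
  undo op 3 (in-shuffle, from top half): 21 ← 10
  undo op 2 (in-shuffle, from bottom half): 10 ← 25
  undo op 1 (in-shuffle, from top half): 25 ← 12
So the item at position 25 came from original position 12.

12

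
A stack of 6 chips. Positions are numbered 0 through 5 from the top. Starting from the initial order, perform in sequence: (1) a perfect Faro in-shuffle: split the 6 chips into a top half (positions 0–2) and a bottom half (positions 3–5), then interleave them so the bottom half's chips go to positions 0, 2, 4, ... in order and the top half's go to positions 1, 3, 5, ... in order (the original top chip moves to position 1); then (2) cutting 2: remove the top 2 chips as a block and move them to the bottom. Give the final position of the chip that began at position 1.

Track the chip from position 1 forward through each operation:
  after op 1 (in-shuffle): 1 → 3
  after op 2 (cut 2): 3 → 1

1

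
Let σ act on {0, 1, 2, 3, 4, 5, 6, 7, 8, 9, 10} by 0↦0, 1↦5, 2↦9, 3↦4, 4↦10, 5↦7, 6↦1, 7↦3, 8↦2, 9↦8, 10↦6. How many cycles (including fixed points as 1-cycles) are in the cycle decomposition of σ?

Cycle decomposition: (0) (1 5 7 3 4 10 6) (2 9 8).
3 cycles.

3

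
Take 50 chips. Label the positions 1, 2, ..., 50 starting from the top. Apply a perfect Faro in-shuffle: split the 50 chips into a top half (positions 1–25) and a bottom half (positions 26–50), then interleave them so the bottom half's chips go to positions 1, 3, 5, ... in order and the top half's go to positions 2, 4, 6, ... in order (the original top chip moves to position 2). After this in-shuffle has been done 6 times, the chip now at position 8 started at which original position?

Work backwards from position 8, undoing one in-shuffle at a time:
8 ← 4 ← 2 ← 1 ← 26 ← 13 ← 32
So the chip now at position 8 started at position 32.

32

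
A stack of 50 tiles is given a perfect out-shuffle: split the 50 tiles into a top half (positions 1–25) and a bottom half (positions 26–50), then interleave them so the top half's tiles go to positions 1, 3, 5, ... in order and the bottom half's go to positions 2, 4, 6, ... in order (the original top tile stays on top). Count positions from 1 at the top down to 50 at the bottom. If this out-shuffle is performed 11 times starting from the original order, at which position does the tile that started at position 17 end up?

37

Track the tile's position through each out-shuffle:
17 → 33 → 16 → 31 → 12 → 23 → 45 → 40 → 30 → 10 → 19 → 37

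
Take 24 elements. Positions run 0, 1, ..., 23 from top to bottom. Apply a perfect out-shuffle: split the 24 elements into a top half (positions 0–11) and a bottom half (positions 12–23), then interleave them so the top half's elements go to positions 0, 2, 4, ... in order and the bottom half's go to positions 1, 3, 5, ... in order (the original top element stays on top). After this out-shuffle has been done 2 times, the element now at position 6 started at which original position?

Work backwards from position 6, undoing one out-shuffle at a time:
6 ← 3 ← 13
So the element now at position 6 started at position 13.

13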